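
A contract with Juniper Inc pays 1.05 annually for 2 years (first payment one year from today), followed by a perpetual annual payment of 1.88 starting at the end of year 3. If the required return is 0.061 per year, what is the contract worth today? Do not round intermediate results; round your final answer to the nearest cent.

29.30

PV of 2-year annuity: 1.05 × [1 − (1+0.061)^−2] / 0.061 = 1.92237
Perpetuity value at year 2: 1.88 / 0.061 = 30.81967
PV of perpetuity: 30.81967 / (1+0.061)^2 = 27.37772
Total PV = 1.92237 + 27.37772 = 29.30009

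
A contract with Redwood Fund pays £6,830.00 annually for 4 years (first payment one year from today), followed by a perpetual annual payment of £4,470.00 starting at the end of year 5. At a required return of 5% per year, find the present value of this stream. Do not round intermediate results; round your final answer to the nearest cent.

£97768.44

PV of 4-year annuity: £6,830.00 × [1 − (1+0.05)^−4] / 0.05 = 24218.84194
Perpetuity value at year 4: £4,470.00 / 0.05 = 89400.00000
PV of perpetuity: 89400.00000 / (1+0.05)^4 = 73549.60125
Total PV = 24218.84194 + 73549.60125 = 97768.44319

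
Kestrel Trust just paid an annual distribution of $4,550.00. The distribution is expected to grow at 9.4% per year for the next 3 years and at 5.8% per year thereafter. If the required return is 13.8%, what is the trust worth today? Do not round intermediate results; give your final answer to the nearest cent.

D_1 = 4977.70000
D_2 = 5445.60380
D_3 = 5957.49056
Terminal value at year 3: TV = D_3×(1+g_2)/(r−g_2) = 6303.02501/0.08 = 78787.81262
P_0 = D_1/(1+r)^1 + D_2/(1+r)^2 + D_3/(1+r)^3 + TV/(1+r)^3
    = 4374.07733 + 4204.95659 + 4042.37479 + 53460.40656 = 66081.81526

$66081.82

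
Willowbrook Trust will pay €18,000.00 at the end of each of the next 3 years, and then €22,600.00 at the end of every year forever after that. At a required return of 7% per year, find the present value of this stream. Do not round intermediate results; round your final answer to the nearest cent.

PV of 3-year annuity: €18,000.00 × [1 − (1+0.07)^−3] / 0.07 = 47237.68880
Perpetuity value at year 3: €22,600.00 / 0.07 = 322857.14286
PV of perpetuity: 322857.14286 / (1+0.07)^3 = 263547.60025
Total PV = 47237.68880 + 263547.60025 = 310785.28905

€310785.29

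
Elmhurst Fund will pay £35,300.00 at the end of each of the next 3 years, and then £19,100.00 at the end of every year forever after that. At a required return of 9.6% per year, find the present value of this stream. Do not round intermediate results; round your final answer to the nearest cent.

PV of 3-year annuity: £35,300.00 × [1 − (1+0.096)^−3] / 0.096 = 88407.77112
Perpetuity value at year 3: £19,100.00 / 0.096 = 198958.33333
PV of perpetuity: 198958.33333 / (1+0.096)^3 = 151122.96709
Total PV = 88407.77112 + 151122.96709 = 239530.73821

£239530.74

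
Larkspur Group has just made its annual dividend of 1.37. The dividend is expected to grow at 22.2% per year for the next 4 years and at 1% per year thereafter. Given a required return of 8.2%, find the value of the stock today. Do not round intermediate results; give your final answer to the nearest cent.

D_1 = 1.67414
D_2 = 2.04580
D_3 = 2.49997
D_4 = 3.05496
Terminal value at year 4: TV = D_4×(1+g_2)/(r−g_2) = 3.08551/0.072 = 42.85429
P_0 = D_1/(1+r)^1 + D_2/(1+r)^2 + D_3/(1+r)^3 + D_4/(1+r)^4 + TV/(1+r)^4
    = 1.54726 + 1.74746 + 1.97357 + 2.22893 + 31.26693 = 38.76416

38.76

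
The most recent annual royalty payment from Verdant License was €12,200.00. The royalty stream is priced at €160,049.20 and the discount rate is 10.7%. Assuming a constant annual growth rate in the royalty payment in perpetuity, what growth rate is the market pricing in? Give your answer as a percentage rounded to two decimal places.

P = D₀(1+g)/(r−g) ⇒ P(r−g) = D₀(1+g) ⇒ g(P+D₀) = P·r − D₀
g = (P·r − D₀)/(P + D₀) = (€160,049.20×0.107 − €12,200.00) / (€160,049.20 + €12,200.00) = 0.028594

2.86%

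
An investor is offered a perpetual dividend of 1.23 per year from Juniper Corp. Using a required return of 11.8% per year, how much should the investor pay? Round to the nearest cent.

Level perpetuity: PV = C / r = 1.23 / 0.118 = 10.42

10.42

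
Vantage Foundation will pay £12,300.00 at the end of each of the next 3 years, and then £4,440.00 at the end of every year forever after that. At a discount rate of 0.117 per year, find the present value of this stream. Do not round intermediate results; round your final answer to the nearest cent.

£56924.86

PV of 3-year annuity: £12,300.00 × [1 − (1+0.117)^−3] / 0.117 = 29695.49168
Perpetuity value at year 3: £4,440.00 / 0.117 = 37948.71795
PV of perpetuity: 37948.71795 / (1+0.117)^3 = 27229.36973
Total PV = 29695.49168 + 27229.36973 = 56924.86141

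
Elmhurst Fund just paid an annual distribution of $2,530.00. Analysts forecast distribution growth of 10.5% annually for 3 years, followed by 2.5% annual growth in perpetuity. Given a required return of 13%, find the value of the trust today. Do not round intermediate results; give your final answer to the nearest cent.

$30353.48

D_1 = 2795.65000
D_2 = 3089.19325
D_3 = 3413.55854
Terminal value at year 3: TV = D_3×(1+g_2)/(r−g_2) = 3498.89750/0.105 = 33322.83338
P_0 = D_1/(1+r)^1 + D_2/(1+r)^2 + D_3/(1+r)^3 + TV/(1+r)^3
    = 2474.02655 + 2419.29145 + 2365.76730 + 23094.39508 = 30353.48038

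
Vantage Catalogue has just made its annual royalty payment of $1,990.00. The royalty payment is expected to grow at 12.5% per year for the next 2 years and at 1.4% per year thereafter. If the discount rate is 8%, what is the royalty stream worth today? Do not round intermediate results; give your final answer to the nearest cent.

D_1 = 2238.75000
D_2 = 2518.59375
Terminal value at year 2: TV = D_2×(1+g_2)/(r−g_2) = 2553.85406/0.066 = 38694.75852
P_0 = D_1/(1+r)^1 + D_2/(1+r)^2 + TV/(1+r)^2
    = 2072.91667 + 2159.28819 + 33174.51862 = 37406.72348

$37406.72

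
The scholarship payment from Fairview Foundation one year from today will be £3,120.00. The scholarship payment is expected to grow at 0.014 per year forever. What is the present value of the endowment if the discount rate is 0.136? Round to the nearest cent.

£25573.77

Growing perpetuity: P = D₁ / (r − g) = £3,120.0000 / (0.136 − 0.014) = £25,573.77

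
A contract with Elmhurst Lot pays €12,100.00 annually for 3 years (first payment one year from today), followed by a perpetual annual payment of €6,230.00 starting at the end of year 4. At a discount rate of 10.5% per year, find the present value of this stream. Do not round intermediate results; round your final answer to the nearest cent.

PV of 3-year annuity: €12,100.00 × [1 − (1+0.105)^−3] / 0.105 = 29827.99389
Perpetuity value at year 3: €6,230.00 / 0.105 = 59333.33333
PV of perpetuity: 59333.33333 / (1+0.105)^3 = 43975.61416
Total PV = 29827.99389 + 43975.61416 = 73803.60806

€73803.61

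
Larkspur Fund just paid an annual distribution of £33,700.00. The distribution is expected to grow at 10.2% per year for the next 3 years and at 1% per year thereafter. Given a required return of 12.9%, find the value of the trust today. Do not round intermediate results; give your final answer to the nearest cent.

£362332.23

D_1 = 37137.40000
D_2 = 40925.41480
D_3 = 45099.80711
Terminal value at year 3: TV = D_3×(1+g_2)/(r−g_2) = 45550.80518/0.119 = 382779.87547
P_0 = D_1/(1+r)^1 + D_2/(1+r)^2 + D_3/(1+r)^3 + TV/(1+r)^3
    = 32894.06554 + 32107.40499 + 31339.55739 + 265991.20139 = 362332.22932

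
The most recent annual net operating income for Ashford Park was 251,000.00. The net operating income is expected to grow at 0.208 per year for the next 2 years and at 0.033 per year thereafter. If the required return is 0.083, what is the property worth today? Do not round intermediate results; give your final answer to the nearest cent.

7044056.58

D_1 = 303208.00000
D_2 = 366275.26400
Terminal value at year 2: TV = D_2×(1+g_2)/(r−g_2) = 378362.34771/0.05 = 7567246.95424
P_0 = D_1/(1+r)^1 + D_2/(1+r)^2 + TV/(1+r)^2
    = 279970.45245 + 312284.67826 + 6451801.45286 = 7044056.58356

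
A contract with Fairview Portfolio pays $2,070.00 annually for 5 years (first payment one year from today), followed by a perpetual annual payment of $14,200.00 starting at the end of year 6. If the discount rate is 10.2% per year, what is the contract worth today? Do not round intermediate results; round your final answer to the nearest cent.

PV of 5-year annuity: $2,070.00 × [1 − (1+0.102)^−5] / 0.102 = 7807.00007
Perpetuity value at year 5: $14,200.00 / 0.102 = 139215.68627
PV of perpetuity: 139215.68627 / (1+0.102)^5 = 85660.42012
Total PV = 7807.00007 + 85660.42012 = 93467.42018

$93467.42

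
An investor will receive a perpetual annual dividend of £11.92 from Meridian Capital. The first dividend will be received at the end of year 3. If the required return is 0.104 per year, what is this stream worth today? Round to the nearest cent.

Value at end of year 2: C / r = £11.92 / 0.104 = £114.6154
Discount to today: PV = £114.6154 / (1 + 0.104)^2 = £114.6154 / 1.218816 = £94.04

£94.04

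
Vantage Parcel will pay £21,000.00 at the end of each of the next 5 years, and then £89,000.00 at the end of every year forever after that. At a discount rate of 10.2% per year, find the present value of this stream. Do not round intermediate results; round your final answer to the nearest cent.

£616087.18

PV of 5-year annuity: £21,000.00 × [1 − (1+0.102)^−5] / 0.102 = 79201.44995
Perpetuity value at year 5: £89,000.00 / 0.102 = 872549.01961
PV of perpetuity: 872549.01961 / (1+0.102)^5 = 536885.73172
Total PV = 79201.44995 + 536885.73172 = 616087.18167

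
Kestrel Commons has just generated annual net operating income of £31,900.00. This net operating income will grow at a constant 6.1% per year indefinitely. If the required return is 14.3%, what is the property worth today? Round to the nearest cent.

D₁ = D₀ × (1 + g) = £31,900.00 × 1.061 = £33,845.9000
Growing perpetuity: P = D₁ / (r − g) = £33,845.9000 / (0.143 − 0.061) = £412,754.88

£412754.88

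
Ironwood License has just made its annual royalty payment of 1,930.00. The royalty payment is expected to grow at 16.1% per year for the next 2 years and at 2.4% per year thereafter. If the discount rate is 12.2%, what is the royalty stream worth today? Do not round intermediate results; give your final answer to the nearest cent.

25656.44

D_1 = 2240.73000
D_2 = 2601.48753
Terminal value at year 2: TV = D_2×(1+g_2)/(r−g_2) = 2663.92323/0.098 = 27182.89011
P_0 = D_1/(1+r)^1 + D_2/(1+r)^2 + TV/(1+r)^2
    = 1997.08556 + 2066.50297 + 21592.84740 = 25656.43594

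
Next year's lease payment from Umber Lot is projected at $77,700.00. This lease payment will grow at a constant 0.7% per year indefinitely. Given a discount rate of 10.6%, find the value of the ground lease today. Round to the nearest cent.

$784848.48

Growing perpetuity: P = D₁ / (r − g) = $77,700.0000 / (0.106 − 0.007) = $784,848.48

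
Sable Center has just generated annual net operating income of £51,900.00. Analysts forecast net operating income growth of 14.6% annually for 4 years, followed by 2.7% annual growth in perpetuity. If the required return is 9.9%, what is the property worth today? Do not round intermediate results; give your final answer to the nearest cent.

£1106057.42

D_1 = 59477.40000
D_2 = 68161.10040
D_3 = 78112.62106
D_4 = 89517.06373
Terminal value at year 4: TV = D_4×(1+g_2)/(r−g_2) = 91934.02445/0.072 = 1276861.45075
P_0 = D_1/(1+r)^1 + D_2/(1+r)^2 + D_3/(1+r)^3 + D_4/(1+r)^4 + TV/(1+r)^4
    = 54119.56324 + 56434.04866 + 58847.51570 + 61364.19745 + 875292.09418 = 1106057.41923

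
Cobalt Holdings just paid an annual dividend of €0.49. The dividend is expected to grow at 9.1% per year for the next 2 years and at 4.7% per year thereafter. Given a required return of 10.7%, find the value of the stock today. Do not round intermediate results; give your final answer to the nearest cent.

D_1 = 0.53459
D_2 = 0.58324
Terminal value at year 2: TV = D_2×(1+g_2)/(r−g_2) = 0.61065/0.06 = 10.17750
P_0 = D_1/(1+r)^1 + D_2/(1+r)^2 + TV/(1+r)^2
    = 0.48292 + 0.47594 + 8.30512 = 9.26397

€9.26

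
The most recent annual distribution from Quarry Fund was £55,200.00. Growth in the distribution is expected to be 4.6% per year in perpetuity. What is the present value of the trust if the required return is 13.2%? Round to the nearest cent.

£671386.05

D₁ = D₀ × (1 + g) = £55,200.00 × 1.046 = £57,739.2000
Growing perpetuity: P = D₁ / (r − g) = £57,739.2000 / (0.132 − 0.046) = £671,386.05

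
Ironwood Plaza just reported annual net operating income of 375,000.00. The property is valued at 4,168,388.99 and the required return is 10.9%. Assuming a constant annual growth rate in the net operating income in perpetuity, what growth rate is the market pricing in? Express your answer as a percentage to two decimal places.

1.75%

P = D₀(1+g)/(r−g) ⇒ P(r−g) = D₀(1+g) ⇒ g(P+D₀) = P·r − D₀
g = (P·r − D₀)/(P + D₀) = (4,168,388.99×0.109 − 375,000.00) / (4,168,388.99 + 375,000.00) = 0.017466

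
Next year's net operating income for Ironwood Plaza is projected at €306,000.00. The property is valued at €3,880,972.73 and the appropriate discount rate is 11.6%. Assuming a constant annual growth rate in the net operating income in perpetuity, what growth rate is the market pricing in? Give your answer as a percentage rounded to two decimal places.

P = D₁/(r−g) ⇒ g = r − D₁/P = 0.116 − €306,000.00/€3,880,972.73 = 0.037154

3.72%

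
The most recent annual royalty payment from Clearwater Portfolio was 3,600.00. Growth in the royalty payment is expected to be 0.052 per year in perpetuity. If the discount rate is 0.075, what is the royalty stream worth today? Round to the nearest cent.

164660.87

D₁ = D₀ × (1 + g) = 3,600.00 × 1.052 = 3,787.2000
Growing perpetuity: P = D₁ / (r − g) = 3,787.2000 / (0.075 − 0.052) = 164,660.87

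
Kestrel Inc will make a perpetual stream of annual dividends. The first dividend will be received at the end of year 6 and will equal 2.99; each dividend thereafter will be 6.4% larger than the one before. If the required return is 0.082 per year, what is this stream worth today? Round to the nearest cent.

112.01

Value at end of year 5: C₁ / (r − g) = 2.99 / (0.082 − 0.064) = 166.1111
Discount to today: PV = 166.1111 / (1 + 0.082)^5 = 166.1111 / 1.482983 = 112.01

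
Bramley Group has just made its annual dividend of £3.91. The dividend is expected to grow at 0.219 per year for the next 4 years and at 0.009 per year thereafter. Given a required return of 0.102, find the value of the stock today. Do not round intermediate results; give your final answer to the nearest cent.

D_1 = 4.76629
D_2 = 5.81011
D_3 = 7.08252
D_4 = 8.63359
Terminal value at year 4: TV = D_4×(1+g_2)/(r−g_2) = 8.71130/0.093 = 93.66984
P_0 = D_1/(1+r)^1 + D_2/(1+r)^2 + D_3/(1+r)^3 + D_4/(1+r)^4 + TV/(1+r)^4
    = 4.32513 + 4.78433 + 5.29228 + 5.85417 + 63.51458 = 83.77049

£83.77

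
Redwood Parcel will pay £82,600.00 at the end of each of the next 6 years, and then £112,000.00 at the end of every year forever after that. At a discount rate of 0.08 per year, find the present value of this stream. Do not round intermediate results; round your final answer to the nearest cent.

£1264087.34

PV of 6-year annuity: £82,600.00 × [1 − (1+0.08)^−6] / 0.08 = 381849.86024
Perpetuity value at year 6: £112,000.00 / 0.08 = 1400000.00000
PV of perpetuity: 1400000.00000 / (1+0.08)^6 = 882237.47764
Total PV = 381849.86024 + 882237.47764 = 1264087.33788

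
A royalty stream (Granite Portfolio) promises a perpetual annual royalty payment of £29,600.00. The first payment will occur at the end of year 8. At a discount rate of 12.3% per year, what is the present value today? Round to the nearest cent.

£106838.63

Value at end of year 7: C / r = £29,600.00 / 0.123 = £240,650.4065
Discount to today: PV = £240,650.4065 / (1 + 0.123)^7 = £240,650.4065 / 2.252466 = £106,838.63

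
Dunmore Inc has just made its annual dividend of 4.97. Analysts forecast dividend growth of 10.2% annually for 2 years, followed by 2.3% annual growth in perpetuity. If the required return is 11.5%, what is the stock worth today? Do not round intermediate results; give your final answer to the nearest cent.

D_1 = 5.47694
D_2 = 6.03559
Terminal value at year 2: TV = D_2×(1+g_2)/(r−g_2) = 6.17441/0.092 = 67.11311
P_0 = D_1/(1+r)^1 + D_2/(1+r)^2 + TV/(1+r)^2
    = 4.91205 + 4.85478 + 53.98308 = 63.74992

63.75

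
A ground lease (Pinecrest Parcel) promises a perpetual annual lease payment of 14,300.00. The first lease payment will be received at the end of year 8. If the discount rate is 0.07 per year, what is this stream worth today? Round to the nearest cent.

127218.88

Value at end of year 7: C / r = 14,300.00 / 0.07 = 204,285.7143
Discount to today: PV = 204,285.7143 / (1 + 0.07)^7 = 204,285.7143 / 1.605781 = 127,218.88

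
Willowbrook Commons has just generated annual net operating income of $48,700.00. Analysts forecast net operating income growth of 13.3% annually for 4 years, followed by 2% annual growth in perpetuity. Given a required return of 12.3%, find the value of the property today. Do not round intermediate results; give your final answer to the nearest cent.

D_1 = 55177.10000
D_2 = 62515.65430
D_3 = 70830.23632
D_4 = 80250.65775
Terminal value at year 4: TV = D_4×(1+g_2)/(r−g_2) = 81855.67091/0.103 = 794715.25153
P_0 = D_1/(1+r)^1 + D_2/(1+r)^2 + D_3/(1+r)^3 + D_4/(1+r)^4 + TV/(1+r)^4
    = 49133.65984 + 49571.18130 + 50012.59876 + 50457.94693 + 499680.63947 = 698856.02630

$698856.03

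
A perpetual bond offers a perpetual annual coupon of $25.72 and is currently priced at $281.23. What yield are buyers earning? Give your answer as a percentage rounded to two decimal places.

9.15%

P = C/r ⇒ r = C/P = $25.72/$281.23 = 0.091455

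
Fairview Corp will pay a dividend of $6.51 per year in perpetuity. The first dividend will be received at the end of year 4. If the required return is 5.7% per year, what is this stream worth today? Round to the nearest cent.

$96.71

Value at end of year 3: C / r = $6.51 / 0.057 = $114.2105
Discount to today: PV = $114.2105 / (1 + 0.057)^3 = $114.2105 / 1.180932 = $96.71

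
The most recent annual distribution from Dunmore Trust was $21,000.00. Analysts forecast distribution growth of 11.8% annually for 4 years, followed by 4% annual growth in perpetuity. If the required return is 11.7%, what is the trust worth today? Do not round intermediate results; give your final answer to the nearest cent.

D_1 = 23478.00000
D_2 = 26248.40400
D_3 = 29345.71567
D_4 = 32808.51012
Terminal value at year 4: TV = D_4×(1+g_2)/(r−g_2) = 34120.85053/0.077 = 443127.92891
P_0 = D_1/(1+r)^1 + D_2/(1+r)^2 + D_3/(1+r)^3 + D_4/(1+r)^4 + TV/(1+r)^4
    = 21018.80036 + 21037.61755 + 21056.45158 + 21075.30248 + 284653.43609 = 368841.60805

$368841.61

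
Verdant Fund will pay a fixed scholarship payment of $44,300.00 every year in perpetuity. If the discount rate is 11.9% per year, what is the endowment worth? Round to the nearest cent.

Level perpetuity: PV = C / r = $44,300.00 / 0.119 = $372,268.91

$372268.91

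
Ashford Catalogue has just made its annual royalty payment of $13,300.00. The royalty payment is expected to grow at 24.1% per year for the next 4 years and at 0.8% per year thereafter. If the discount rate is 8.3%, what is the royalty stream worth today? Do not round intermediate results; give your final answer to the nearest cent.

$383840.85

D_1 = 16505.30000
D_2 = 20483.07730
D_3 = 25419.49893
D_4 = 31545.59817
Terminal value at year 4: TV = D_4×(1+g_2)/(r−g_2) = 31797.96296/0.075 = 423972.83942
P_0 = D_1/(1+r)^1 + D_2/(1+r)^2 + D_3/(1+r)^3 + D_4/(1+r)^4 + TV/(1+r)^4
    = 15240.35088 + 17463.78157 + 20011.59088 + 22931.10276 + 308194.02106 = 383840.84714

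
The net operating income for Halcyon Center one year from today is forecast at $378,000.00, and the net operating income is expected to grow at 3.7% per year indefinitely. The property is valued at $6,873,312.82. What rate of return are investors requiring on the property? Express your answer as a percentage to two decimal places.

9.20%

P = D₁/(r − g) ⇒ r = D₁/P + g = $378,000.0000/$6,873,312.82 + 0.037 = 0.054995 + 0.037 = 0.091995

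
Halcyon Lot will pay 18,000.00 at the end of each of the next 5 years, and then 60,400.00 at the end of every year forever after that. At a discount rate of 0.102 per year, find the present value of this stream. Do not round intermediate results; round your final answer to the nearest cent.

PV of 5-year annuity: 18,000.00 × [1 − (1+0.102)^−5] / 0.102 = 67886.95710
Perpetuity value at year 5: 60,400.00 / 0.102 = 592156.86275
PV of perpetuity: 592156.86275 / (1+0.102)^5 = 364358.40670
Total PV = 67886.95710 + 364358.40670 = 432245.36380

432245.36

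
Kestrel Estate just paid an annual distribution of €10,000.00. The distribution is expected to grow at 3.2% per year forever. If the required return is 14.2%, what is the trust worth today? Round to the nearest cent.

D₁ = D₀ × (1 + g) = €10,000.00 × 1.032 = €10,320.0000
Growing perpetuity: P = D₁ / (r − g) = €10,320.0000 / (0.142 − 0.032) = €93,818.18

€93818.18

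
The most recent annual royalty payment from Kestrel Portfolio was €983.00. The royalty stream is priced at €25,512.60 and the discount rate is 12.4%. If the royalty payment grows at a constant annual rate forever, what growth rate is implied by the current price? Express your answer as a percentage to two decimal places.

P = D₀(1+g)/(r−g) ⇒ P(r−g) = D₀(1+g) ⇒ g(P+D₀) = P·r − D₀
g = (P·r − D₀)/(P + D₀) = (€25,512.60×0.124 − €983.00) / (€25,512.60 + €983.00) = 0.082299

8.23%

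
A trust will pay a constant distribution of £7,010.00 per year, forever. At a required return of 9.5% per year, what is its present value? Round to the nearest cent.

Level perpetuity: PV = C / r = £7,010.00 / 0.095 = £73,789.47

£73789.47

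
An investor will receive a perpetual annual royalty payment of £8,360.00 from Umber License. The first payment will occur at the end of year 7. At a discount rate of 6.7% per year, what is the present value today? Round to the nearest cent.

£84556.10

Value at end of year 6: C / r = £8,360.00 / 0.067 = £124,776.1194
Discount to today: PV = £124,776.1194 / (1 + 0.067)^6 = £124,776.1194 / 1.475661 = £84,556.10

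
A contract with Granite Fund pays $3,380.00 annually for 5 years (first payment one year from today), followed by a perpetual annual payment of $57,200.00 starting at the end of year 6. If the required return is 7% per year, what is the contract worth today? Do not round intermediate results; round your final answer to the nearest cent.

PV of 5-year annuity: $3,380.00 × [1 − (1+0.07)^−5] / 0.07 = 13858.66733
Perpetuity value at year 5: $57,200.00 / 0.07 = 817142.85714
PV of perpetuity: 817142.85714 / (1+0.07)^5 = 582611.56381
Total PV = 13858.66733 + 582611.56381 = 596470.23114

$596470.23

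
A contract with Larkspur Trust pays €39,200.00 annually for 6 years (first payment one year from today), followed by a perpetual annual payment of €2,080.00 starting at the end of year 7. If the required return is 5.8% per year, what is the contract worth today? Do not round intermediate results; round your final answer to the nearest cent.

€219545.78

PV of 6-year annuity: €39,200.00 × [1 − (1+0.058)^−6] / 0.058 = 193976.33735
Perpetuity value at year 6: €2,080.00 / 0.058 = 35862.06897
PV of perpetuity: 35862.06897 / (1+0.058)^6 = 25569.44698
Total PV = 193976.33735 + 25569.44698 = 219545.78433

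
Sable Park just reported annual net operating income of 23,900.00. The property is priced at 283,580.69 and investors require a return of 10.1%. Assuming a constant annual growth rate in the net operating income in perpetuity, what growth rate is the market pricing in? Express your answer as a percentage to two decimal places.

1.54%

P = D₀(1+g)/(r−g) ⇒ P(r−g) = D₀(1+g) ⇒ g(P+D₀) = P·r − D₀
g = (P·r − D₀)/(P + D₀) = (283,580.69×0.101 − 23,900.00) / (283,580.69 + 23,900.00) = 0.015421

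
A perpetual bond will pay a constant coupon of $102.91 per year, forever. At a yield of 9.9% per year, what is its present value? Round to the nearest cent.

Level perpetuity: PV = C / r = $102.91 / 0.099 = $1,039.49

$1039.49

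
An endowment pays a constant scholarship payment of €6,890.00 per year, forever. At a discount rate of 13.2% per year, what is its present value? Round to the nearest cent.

€52196.97

Level perpetuity: PV = C / r = €6,890.00 / 0.132 = €52,196.97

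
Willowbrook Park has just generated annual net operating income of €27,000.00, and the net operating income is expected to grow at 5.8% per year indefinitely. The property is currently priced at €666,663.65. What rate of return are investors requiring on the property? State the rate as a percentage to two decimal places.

D₁ = €27,000.00 × 1.058 = €28,566.0000
P = D₁/(r − g) ⇒ r = D₁/P + g = €28,566.0000/€666,663.65 + 0.058 = 0.042849 + 0.058 = 0.100849

10.08%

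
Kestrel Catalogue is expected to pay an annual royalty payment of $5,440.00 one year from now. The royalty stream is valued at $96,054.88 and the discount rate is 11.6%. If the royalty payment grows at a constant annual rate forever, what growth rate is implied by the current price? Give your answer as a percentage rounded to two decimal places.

P = D₁/(r−g) ⇒ g = r − D₁/P = 0.116 − $5,440.00/$96,054.88 = 0.059366

5.94%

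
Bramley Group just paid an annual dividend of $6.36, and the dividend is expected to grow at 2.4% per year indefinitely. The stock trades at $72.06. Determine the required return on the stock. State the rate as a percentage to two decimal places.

11.44%

D₁ = $6.36 × 1.024 = $6.5126
P = D₁/(r − g) ⇒ r = D₁/P + g = $6.5126/$72.06 + 0.024 = 0.090378 + 0.024 = 0.114378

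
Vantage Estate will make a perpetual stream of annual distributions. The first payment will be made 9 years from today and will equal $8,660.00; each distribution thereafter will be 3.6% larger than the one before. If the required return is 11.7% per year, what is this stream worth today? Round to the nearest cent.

$44117.15

Value at end of year 8: C₁ / (r − g) = $8,660.00 / (0.117 − 0.036) = $106,913.5802
Discount to today: PV = $106,913.5802 / (1 + 0.117)^8 = $106,913.5802 / 2.423402 = $44,117.15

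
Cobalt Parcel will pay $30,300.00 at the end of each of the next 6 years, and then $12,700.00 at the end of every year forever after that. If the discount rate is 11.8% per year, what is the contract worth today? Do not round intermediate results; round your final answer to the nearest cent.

PV of 6-year annuity: $30,300.00 × [1 − (1+0.118)^−6] / 0.118 = 125284.49132
Perpetuity value at year 6: $12,700.00 / 0.118 = 107627.11864
PV of perpetuity: 107627.11864 / (1+0.118)^6 = 55115.13714
Total PV = 125284.49132 + 55115.13714 = 180399.62845

$180399.63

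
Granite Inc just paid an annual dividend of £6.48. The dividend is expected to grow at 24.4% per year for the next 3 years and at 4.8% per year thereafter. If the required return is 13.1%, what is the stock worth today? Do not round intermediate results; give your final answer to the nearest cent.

D_1 = 8.06112
D_2 = 10.02803
D_3 = 12.47487
Terminal value at year 3: TV = D_3×(1+g_2)/(r−g_2) = 13.07367/0.083 = 157.51406
P_0 = D_1/(1+r)^1 + D_2/(1+r)^2 + D_3/(1+r)^3 + TV/(1+r)^3
    = 7.12743 + 7.83954 + 8.62280 + 108.87584 = 132.46561

£132.47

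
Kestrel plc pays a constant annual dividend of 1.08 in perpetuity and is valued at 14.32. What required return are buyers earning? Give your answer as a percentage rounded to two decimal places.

P = C/r ⇒ r = C/P = 1.08/14.32 = 0.075419

7.54%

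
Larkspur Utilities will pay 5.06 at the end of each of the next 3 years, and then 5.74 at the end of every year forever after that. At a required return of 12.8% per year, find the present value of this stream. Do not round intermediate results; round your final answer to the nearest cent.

43.23

PV of 3-year annuity: 5.06 × [1 − (1+0.128)^−3] / 0.128 = 11.98812
Perpetuity value at year 3: 5.74 / 0.128 = 44.84375
PV of perpetuity: 44.84375 / (1+0.128)^3 = 31.24458
Total PV = 11.98812 + 31.24458 = 43.23270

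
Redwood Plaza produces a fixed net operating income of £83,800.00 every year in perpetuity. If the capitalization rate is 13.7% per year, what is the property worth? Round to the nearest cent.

Level perpetuity: PV = C / r = £83,800.00 / 0.137 = £611,678.83

£611678.83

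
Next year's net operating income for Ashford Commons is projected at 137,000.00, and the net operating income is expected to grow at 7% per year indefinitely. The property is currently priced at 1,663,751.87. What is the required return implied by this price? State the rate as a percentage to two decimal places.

P = D₁/(r − g) ⇒ r = D₁/P + g = 137,000.0000/1,663,751.87 + 0.07 = 0.082344 + 0.07 = 0.152344

15.23%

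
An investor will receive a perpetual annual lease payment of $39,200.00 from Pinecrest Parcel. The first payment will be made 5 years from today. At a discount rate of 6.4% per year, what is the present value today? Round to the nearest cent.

$477902.81

Value at end of year 4: C / r = $39,200.00 / 0.064 = $612,500.0000
Discount to today: PV = $612,500.0000 / (1 + 0.064)^4 = $612,500.0000 / 1.281641 = $477,902.81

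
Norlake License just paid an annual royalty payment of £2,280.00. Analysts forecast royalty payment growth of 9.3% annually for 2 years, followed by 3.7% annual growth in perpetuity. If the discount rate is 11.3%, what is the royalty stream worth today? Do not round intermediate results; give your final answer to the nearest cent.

D_1 = 2492.04000
D_2 = 2723.79972
Terminal value at year 2: TV = D_2×(1+g_2)/(r−g_2) = 2824.58031/0.076 = 37165.53039
P_0 = D_1/(1+r)^1 + D_2/(1+r)^2 + TV/(1+r)^2
    = 2239.02965 + 2198.79551 + 30001.98616 = 34439.81132

£34439.81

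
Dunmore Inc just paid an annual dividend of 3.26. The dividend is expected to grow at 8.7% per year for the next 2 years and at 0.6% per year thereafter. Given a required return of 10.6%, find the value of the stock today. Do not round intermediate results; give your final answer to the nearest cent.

D_1 = 3.54362
D_2 = 3.85191
Terminal value at year 2: TV = D_2×(1+g_2)/(r−g_2) = 3.87503/0.1 = 38.75026
P_0 = D_1/(1+r)^1 + D_2/(1+r)^2 + TV/(1+r)^2
    = 3.20400 + 3.14895 + 31.67849 = 38.03144

38.03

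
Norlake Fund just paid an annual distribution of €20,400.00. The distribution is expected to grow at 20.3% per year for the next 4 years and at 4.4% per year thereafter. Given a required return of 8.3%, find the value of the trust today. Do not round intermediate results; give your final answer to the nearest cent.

D_1 = 24541.20000
D_2 = 29523.06360
D_3 = 35516.24551
D_4 = 42726.04335
Terminal value at year 4: TV = D_4×(1+g_2)/(r−g_2) = 44605.98926/0.039 = 1143743.31428
P_0 = D_1/(1+r)^1 + D_2/(1+r)^2 + D_3/(1+r)^3 + D_4/(1+r)^4 + TV/(1+r)^4
    = 22660.38781 + 25171.23411 + 27960.29052 + 31058.38365 + 831409.03923 = 938259.33531

€938259.34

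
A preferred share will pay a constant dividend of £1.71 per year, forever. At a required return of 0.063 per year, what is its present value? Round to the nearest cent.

£27.14

Level perpetuity: PV = C / r = £1.71 / 0.063 = £27.14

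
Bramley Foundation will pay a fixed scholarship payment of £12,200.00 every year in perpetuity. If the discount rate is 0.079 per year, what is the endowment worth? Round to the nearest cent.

£154430.38

Level perpetuity: PV = C / r = £12,200.00 / 0.079 = £154,430.38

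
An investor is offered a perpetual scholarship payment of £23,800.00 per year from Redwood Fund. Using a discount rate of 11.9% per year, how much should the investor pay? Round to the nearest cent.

Level perpetuity: PV = C / r = £23,800.00 / 0.119 = £200,000.00

£200000.00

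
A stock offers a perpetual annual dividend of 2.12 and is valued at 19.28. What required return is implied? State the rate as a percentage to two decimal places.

11.00%

P = C/r ⇒ r = C/P = 2.12/19.28 = 0.109959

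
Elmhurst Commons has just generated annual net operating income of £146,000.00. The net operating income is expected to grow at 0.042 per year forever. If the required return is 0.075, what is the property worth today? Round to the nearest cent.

D₁ = D₀ × (1 + g) = £146,000.00 × 1.042 = £152,132.0000
Growing perpetuity: P = D₁ / (r − g) = £152,132.0000 / (0.075 − 0.042) = £4,610,060.61

£4610060.61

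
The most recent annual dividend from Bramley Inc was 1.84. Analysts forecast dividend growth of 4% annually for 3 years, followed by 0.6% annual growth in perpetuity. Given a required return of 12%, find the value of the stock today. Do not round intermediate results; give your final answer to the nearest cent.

D_1 = 1.91360
D_2 = 1.99014
D_3 = 2.06975
Terminal value at year 3: TV = D_3×(1+g_2)/(r−g_2) = 2.08217/0.114 = 18.26463
P_0 = D_1/(1+r)^1 + D_2/(1+r)^2 + D_3/(1+r)^3 + TV/(1+r)^3
    = 1.70857 + 1.58653 + 1.47321 + 13.00041 = 17.76871

17.77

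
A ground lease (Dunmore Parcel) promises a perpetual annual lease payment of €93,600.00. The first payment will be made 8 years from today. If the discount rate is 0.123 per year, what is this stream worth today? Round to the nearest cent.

€337841.07

Value at end of year 7: C / r = €93,600.00 / 0.123 = €760,975.6098
Discount to today: PV = €760,975.6098 / (1 + 0.123)^7 = €760,975.6098 / 2.252466 = €337,841.07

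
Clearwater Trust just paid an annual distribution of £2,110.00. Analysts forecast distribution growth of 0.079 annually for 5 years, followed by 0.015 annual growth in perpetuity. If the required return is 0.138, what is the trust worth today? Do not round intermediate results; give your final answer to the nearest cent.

£22360.77

D_1 = 2276.69000
D_2 = 2456.54851
D_3 = 2650.61584
D_4 = 2860.01449
D_5 = 3085.95564
Terminal value at year 5: TV = D_5×(1+g_2)/(r−g_2) = 3132.24497/0.123 = 25465.40629
P_0 = D_1/(1+r)^1 + D_2/(1+r)^2 + D_3/(1+r)^3 + D_4/(1+r)^4 + D_5/(1+r)^5 + TV/(1+r)^5
    = 2000.60633 + 1896.88421 + 1798.53959 + 1705.29369 + 1616.88216 + 13342.56414 = 22360.77012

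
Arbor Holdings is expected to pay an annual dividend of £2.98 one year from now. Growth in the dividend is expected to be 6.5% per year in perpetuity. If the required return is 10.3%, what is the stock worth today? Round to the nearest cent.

£78.42

Growing perpetuity: P = D₁ / (r − g) = £2.9800 / (0.103 − 0.065) = £78.42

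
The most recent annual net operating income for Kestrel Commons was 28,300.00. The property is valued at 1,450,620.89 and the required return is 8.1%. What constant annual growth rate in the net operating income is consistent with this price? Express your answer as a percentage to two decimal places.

6.03%

P = D₀(1+g)/(r−g) ⇒ P(r−g) = D₀(1+g) ⇒ g(P+D₀) = P·r − D₀
g = (P·r − D₀)/(P + D₀) = (1,450,620.89×0.081 − 28,300.00) / (1,450,620.89 + 28,300.00) = 0.060314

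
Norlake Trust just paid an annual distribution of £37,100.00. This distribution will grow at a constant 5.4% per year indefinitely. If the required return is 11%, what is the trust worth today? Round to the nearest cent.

£698275.00

D₁ = D₀ × (1 + g) = £37,100.00 × 1.054 = £39,103.4000
Growing perpetuity: P = D₁ / (r − g) = £39,103.4000 / (0.11 − 0.054) = £698,275.00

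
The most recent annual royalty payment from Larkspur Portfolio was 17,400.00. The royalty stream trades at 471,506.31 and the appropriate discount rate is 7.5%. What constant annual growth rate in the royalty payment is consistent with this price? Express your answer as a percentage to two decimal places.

P = D₀(1+g)/(r−g) ⇒ P(r−g) = D₀(1+g) ⇒ g(P+D₀) = P·r − D₀
g = (P·r − D₀)/(P + D₀) = (471,506.31×0.075 − 17,400.00) / (471,506.31 + 17,400.00) = 0.036741

3.67%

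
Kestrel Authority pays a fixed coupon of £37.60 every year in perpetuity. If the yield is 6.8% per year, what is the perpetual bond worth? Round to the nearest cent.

£552.94

Level perpetuity: PV = C / r = £37.60 / 0.068 = £552.94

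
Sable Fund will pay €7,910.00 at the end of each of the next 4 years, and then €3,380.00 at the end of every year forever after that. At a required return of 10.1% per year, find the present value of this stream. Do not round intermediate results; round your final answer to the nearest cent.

PV of 4-year annuity: €7,910.00 × [1 − (1+0.101)^−4] / 0.101 = 25019.45495
Perpetuity value at year 4: €3,380.00 / 0.101 = 33465.34653
PV of perpetuity: 33465.34653 / (1+0.101)^4 = 22774.35314
Total PV = 25019.45495 + 22774.35314 = 47793.80809

€47793.81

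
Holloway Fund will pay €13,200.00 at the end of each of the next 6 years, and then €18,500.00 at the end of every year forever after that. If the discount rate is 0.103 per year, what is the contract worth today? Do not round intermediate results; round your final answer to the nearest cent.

€156730.30

PV of 6-year annuity: €13,200.00 × [1 − (1+0.103)^−6] / 0.103 = 56987.52488
Perpetuity value at year 6: €18,500.00 / 0.103 = 179611.65049
PV of perpetuity: 179611.65049 / (1+0.103)^6 = 99742.77092
Total PV = 56987.52488 + 99742.77092 = 156730.29580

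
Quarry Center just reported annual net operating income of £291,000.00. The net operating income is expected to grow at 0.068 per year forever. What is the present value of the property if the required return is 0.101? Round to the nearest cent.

£9417818.18

D₁ = D₀ × (1 + g) = £291,000.00 × 1.068 = £310,788.0000
Growing perpetuity: P = D₁ / (r − g) = £310,788.0000 / (0.101 − 0.068) = £9,417,818.18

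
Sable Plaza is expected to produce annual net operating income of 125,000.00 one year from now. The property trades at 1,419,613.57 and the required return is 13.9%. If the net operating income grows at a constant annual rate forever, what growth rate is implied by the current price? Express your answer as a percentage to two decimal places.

5.09%

P = D₁/(r−g) ⇒ g = r − D₁/P = 0.139 − 125,000.00/1,419,613.57 = 0.050948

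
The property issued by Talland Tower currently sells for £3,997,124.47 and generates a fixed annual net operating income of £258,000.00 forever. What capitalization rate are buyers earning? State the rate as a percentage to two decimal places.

P = C/r ⇒ r = C/P = £258,000.00/£3,997,124.47 = 0.064546

6.45%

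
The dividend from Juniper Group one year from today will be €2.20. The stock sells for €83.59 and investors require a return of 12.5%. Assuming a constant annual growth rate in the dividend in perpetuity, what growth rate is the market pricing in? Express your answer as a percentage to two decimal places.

9.87%

P = D₁/(r−g) ⇒ g = r − D₁/P = 0.125 − €2.20/€83.59 = 0.098681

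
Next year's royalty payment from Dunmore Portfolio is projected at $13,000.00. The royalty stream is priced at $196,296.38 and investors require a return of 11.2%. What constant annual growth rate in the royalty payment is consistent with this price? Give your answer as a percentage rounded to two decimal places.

4.58%

P = D₁/(r−g) ⇒ g = r − D₁/P = 0.112 − $13,000.00/$196,296.38 = 0.045774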